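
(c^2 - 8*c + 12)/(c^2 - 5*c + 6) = (c - 6)/(c - 3)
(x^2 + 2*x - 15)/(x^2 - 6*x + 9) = (x + 5)/(x - 3)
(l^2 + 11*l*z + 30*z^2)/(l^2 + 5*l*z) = (l + 6*z)/l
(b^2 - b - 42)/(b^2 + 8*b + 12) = (b - 7)/(b + 2)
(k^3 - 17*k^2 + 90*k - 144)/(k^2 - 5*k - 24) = (k^2 - 9*k + 18)/(k + 3)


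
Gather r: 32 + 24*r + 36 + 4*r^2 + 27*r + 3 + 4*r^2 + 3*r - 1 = 8*r^2 + 54*r + 70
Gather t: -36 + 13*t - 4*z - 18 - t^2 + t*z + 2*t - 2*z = -t^2 + t*(z + 15) - 6*z - 54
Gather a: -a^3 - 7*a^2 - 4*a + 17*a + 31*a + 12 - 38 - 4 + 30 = -a^3 - 7*a^2 + 44*a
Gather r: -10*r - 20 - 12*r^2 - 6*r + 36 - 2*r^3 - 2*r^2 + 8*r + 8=-2*r^3 - 14*r^2 - 8*r + 24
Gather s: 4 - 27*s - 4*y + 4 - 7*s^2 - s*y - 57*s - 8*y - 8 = -7*s^2 + s*(-y - 84) - 12*y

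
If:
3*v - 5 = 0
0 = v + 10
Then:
No Solution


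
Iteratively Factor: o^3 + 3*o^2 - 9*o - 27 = (o - 3)*(o^2 + 6*o + 9) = (o - 3)*(o + 3)*(o + 3)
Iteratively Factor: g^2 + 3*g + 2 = (g + 1)*(g + 2)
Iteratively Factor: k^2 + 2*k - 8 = (k - 2)*(k + 4)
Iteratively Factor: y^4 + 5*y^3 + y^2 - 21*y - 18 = (y + 3)*(y^3 + 2*y^2 - 5*y - 6) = (y - 2)*(y + 3)*(y^2 + 4*y + 3) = (y - 2)*(y + 3)^2*(y + 1)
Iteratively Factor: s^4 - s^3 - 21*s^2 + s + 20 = (s - 5)*(s^3 + 4*s^2 - s - 4) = (s - 5)*(s + 1)*(s^2 + 3*s - 4) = (s - 5)*(s - 1)*(s + 1)*(s + 4)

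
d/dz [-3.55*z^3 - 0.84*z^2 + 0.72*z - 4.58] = -10.65*z^2 - 1.68*z + 0.72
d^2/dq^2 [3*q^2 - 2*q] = 6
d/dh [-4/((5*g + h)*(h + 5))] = 4*(5*g + 2*h + 5)/((5*g + h)^2*(h + 5)^2)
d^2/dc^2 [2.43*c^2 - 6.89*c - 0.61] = 4.86000000000000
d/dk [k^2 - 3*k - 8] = 2*k - 3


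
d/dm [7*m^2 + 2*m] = 14*m + 2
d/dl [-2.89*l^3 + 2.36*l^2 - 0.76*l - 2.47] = -8.67*l^2 + 4.72*l - 0.76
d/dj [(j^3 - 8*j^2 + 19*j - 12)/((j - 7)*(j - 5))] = (j^4 - 24*j^3 + 182*j^2 - 536*j + 521)/(j^4 - 24*j^3 + 214*j^2 - 840*j + 1225)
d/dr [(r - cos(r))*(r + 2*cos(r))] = -r*sin(r) + 2*r + 2*sin(2*r) + cos(r)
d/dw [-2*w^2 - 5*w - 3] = -4*w - 5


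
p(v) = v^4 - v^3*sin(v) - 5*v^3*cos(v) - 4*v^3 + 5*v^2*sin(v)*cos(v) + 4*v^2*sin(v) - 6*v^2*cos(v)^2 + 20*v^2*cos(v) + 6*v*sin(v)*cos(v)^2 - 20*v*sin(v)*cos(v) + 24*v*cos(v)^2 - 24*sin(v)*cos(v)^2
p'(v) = 5*v^3*sin(v) - v^3*cos(v) + 4*v^3 - 5*v^2*sin(v)^2 + 12*v^2*sin(v)*cos(v) - 23*v^2*sin(v) + 5*v^2*cos(v)^2 - 11*v^2*cos(v) - 12*v^2 - 12*v*sin(v)^2*cos(v) + 20*v*sin(v)^2 - 38*v*sin(v)*cos(v) + 8*v*sin(v) + 6*v*cos(v)^3 - 32*v*cos(v)^2 + 40*v*cos(v) + 48*sin(v)^2*cos(v) + 6*sin(v)*cos(v)^2 - 20*sin(v)*cos(v) - 24*cos(v)^3 + 24*cos(v)^2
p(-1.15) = 3.26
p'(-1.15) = -13.13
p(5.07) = 103.45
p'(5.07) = -16.11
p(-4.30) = 385.71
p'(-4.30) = -1479.18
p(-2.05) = -12.65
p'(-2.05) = 103.88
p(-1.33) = 5.76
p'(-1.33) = -13.64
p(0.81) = 1.36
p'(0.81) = 2.57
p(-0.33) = -0.10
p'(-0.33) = 0.67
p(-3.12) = -261.62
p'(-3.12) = 191.36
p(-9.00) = 3909.52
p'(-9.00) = -98.21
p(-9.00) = 3909.52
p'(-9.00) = -98.21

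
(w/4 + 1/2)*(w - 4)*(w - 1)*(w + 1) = w^4/4 - w^3/2 - 9*w^2/4 + w/2 + 2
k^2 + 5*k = k*(k + 5)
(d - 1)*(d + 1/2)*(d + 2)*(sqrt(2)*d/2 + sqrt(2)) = sqrt(2)*d^4/2 + 7*sqrt(2)*d^3/4 + 3*sqrt(2)*d^2/4 - 2*sqrt(2)*d - sqrt(2)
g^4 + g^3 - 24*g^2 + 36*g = g*(g - 3)*(g - 2)*(g + 6)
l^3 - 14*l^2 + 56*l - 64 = (l - 8)*(l - 4)*(l - 2)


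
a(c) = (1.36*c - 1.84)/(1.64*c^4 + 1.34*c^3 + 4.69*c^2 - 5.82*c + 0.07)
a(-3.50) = -0.02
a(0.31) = 1.15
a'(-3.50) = -0.02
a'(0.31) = -3.30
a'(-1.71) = -0.14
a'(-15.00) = -0.00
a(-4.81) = -0.01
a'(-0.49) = -1.27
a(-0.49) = -0.63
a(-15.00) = -0.00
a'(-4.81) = -0.01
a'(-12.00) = -0.00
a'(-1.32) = -0.22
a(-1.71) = -0.13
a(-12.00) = -0.00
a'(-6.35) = -0.00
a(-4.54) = -0.01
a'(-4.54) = -0.01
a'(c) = (1.36*c - 1.84)*(-6.56*c^3 - 4.02*c^2 - 9.38*c + 5.82)/(1.64*c^4 + 1.34*c^3 + 4.69*c^2 - 5.82*c + 0.07)^2 + 1.36/(1.64*c^4 + 1.34*c^3 + 4.69*c^2 - 5.82*c + 0.07)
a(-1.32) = -0.20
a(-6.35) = -0.00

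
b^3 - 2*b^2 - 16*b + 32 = (b - 4)*(b - 2)*(b + 4)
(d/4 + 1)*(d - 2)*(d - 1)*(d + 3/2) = d^4/4 + 5*d^3/8 - 17*d^2/8 - 7*d/4 + 3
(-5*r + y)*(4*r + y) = -20*r^2 - r*y + y^2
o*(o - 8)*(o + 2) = o^3 - 6*o^2 - 16*o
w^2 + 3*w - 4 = (w - 1)*(w + 4)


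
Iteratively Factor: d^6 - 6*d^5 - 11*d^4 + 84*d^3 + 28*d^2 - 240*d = (d + 2)*(d^5 - 8*d^4 + 5*d^3 + 74*d^2 - 120*d) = d*(d + 2)*(d^4 - 8*d^3 + 5*d^2 + 74*d - 120) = d*(d - 2)*(d + 2)*(d^3 - 6*d^2 - 7*d + 60) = d*(d - 5)*(d - 2)*(d + 2)*(d^2 - d - 12) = d*(d - 5)*(d - 4)*(d - 2)*(d + 2)*(d + 3)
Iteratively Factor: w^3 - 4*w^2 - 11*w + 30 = (w + 3)*(w^2 - 7*w + 10) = (w - 2)*(w + 3)*(w - 5)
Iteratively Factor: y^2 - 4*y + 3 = (y - 3)*(y - 1)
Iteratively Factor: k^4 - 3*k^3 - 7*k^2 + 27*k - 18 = (k + 3)*(k^3 - 6*k^2 + 11*k - 6) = (k - 3)*(k + 3)*(k^2 - 3*k + 2) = (k - 3)*(k - 1)*(k + 3)*(k - 2)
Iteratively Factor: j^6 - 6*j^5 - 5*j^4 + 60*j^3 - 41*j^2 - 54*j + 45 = (j - 3)*(j^5 - 3*j^4 - 14*j^3 + 18*j^2 + 13*j - 15) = (j - 3)*(j + 1)*(j^4 - 4*j^3 - 10*j^2 + 28*j - 15) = (j - 3)*(j - 1)*(j + 1)*(j^3 - 3*j^2 - 13*j + 15) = (j - 5)*(j - 3)*(j - 1)*(j + 1)*(j^2 + 2*j - 3) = (j - 5)*(j - 3)*(j - 1)^2*(j + 1)*(j + 3)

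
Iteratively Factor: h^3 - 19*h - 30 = (h - 5)*(h^2 + 5*h + 6) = (h - 5)*(h + 3)*(h + 2)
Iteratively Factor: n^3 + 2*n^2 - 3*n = (n - 1)*(n^2 + 3*n) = (n - 1)*(n + 3)*(n)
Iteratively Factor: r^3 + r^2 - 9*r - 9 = (r + 1)*(r^2 - 9) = (r + 1)*(r + 3)*(r - 3)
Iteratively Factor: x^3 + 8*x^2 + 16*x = (x + 4)*(x^2 + 4*x) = (x + 4)^2*(x)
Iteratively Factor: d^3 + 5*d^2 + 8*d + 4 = (d + 2)*(d^2 + 3*d + 2) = (d + 1)*(d + 2)*(d + 2)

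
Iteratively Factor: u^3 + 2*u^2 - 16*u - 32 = (u + 4)*(u^2 - 2*u - 8) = (u + 2)*(u + 4)*(u - 4)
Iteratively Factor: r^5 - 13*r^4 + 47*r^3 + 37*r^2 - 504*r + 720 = (r - 4)*(r^4 - 9*r^3 + 11*r^2 + 81*r - 180) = (r - 4)*(r - 3)*(r^3 - 6*r^2 - 7*r + 60) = (r - 4)^2*(r - 3)*(r^2 - 2*r - 15) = (r - 4)^2*(r - 3)*(r + 3)*(r - 5)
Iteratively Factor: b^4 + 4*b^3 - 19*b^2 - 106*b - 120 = (b + 2)*(b^3 + 2*b^2 - 23*b - 60) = (b + 2)*(b + 3)*(b^2 - b - 20) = (b - 5)*(b + 2)*(b + 3)*(b + 4)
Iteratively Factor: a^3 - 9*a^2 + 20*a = (a)*(a^2 - 9*a + 20) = a*(a - 5)*(a - 4)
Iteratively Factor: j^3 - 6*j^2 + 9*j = (j - 3)*(j^2 - 3*j) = j*(j - 3)*(j - 3)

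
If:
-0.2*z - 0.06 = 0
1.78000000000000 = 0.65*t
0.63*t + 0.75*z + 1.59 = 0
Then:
No Solution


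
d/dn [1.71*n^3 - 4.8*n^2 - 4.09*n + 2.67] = 5.13*n^2 - 9.6*n - 4.09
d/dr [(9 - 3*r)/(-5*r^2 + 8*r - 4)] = 15*(-r^2 + 6*r - 4)/(25*r^4 - 80*r^3 + 104*r^2 - 64*r + 16)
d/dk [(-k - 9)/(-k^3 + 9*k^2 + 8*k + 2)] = (k^3 - 9*k^2 - 8*k + (k + 9)*(-3*k^2 + 18*k + 8) - 2)/(-k^3 + 9*k^2 + 8*k + 2)^2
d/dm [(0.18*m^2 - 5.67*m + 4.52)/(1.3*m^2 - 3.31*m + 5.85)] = (6.7752*m^2 - 9.646*m - 18.2083)/(1.69*m^4 - 8.606*m^3 + 26.1661*m^2 - 38.727*m + 34.2225)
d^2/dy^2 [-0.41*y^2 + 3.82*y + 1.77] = -0.820000000000000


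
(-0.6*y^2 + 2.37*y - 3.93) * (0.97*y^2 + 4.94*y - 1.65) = -0.582*y^4 - 0.6651*y^3 + 8.8857*y^2 - 23.3247*y + 6.4845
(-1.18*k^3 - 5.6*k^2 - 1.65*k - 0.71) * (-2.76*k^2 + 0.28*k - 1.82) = 3.2568*k^5 + 15.1256*k^4 + 5.1336*k^3 + 11.6896*k^2 + 2.8042*k + 1.2922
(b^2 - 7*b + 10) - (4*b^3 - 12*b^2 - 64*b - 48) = -4*b^3 + 13*b^2 + 57*b + 58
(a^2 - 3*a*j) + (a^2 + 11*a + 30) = 2*a^2 - 3*a*j + 11*a + 30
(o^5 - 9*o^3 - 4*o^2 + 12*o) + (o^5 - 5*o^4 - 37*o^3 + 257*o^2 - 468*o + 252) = 2*o^5 - 5*o^4 - 46*o^3 + 253*o^2 - 456*o + 252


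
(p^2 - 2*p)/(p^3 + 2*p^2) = (p - 2)/(p*(p + 2))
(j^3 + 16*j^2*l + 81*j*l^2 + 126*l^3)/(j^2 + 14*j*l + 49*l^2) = (j^2 + 9*j*l + 18*l^2)/(j + 7*l)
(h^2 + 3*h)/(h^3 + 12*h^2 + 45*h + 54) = h/(h^2 + 9*h + 18)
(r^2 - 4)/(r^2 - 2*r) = (r + 2)/r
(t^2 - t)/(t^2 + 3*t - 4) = t/(t + 4)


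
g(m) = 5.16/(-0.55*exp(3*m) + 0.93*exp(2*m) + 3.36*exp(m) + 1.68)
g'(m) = 5.16*(1.65*exp(3*m) - 1.86*exp(2*m) - 3.36*exp(m))/(-0.55*exp(3*m) + 0.93*exp(2*m) + 3.36*exp(m) + 1.68)^2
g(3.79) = -0.00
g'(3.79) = 0.00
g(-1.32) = 1.96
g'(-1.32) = -0.74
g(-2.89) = 2.76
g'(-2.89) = -0.28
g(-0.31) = 1.17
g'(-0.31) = -0.74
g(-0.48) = 1.29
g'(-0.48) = -0.78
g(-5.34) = 3.04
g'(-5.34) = -0.03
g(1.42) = -0.69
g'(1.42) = 6.62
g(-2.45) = 2.61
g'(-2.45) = -0.40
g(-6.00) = 3.06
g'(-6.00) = -0.02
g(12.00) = 0.00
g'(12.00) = 0.00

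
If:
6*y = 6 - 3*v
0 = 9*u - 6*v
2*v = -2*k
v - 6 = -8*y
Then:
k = -2/3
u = 4/9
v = 2/3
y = 2/3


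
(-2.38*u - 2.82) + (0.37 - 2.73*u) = -5.11*u - 2.45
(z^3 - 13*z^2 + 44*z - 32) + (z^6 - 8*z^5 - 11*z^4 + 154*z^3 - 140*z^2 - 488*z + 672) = z^6 - 8*z^5 - 11*z^4 + 155*z^3 - 153*z^2 - 444*z + 640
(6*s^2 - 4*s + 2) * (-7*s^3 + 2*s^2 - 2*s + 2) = -42*s^5 + 40*s^4 - 34*s^3 + 24*s^2 - 12*s + 4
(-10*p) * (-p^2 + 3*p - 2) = 10*p^3 - 30*p^2 + 20*p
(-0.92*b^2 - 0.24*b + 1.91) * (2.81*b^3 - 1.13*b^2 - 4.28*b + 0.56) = -2.5852*b^5 + 0.3652*b^4 + 9.5759*b^3 - 1.6463*b^2 - 8.3092*b + 1.0696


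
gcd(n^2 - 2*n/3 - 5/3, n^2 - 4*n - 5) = n + 1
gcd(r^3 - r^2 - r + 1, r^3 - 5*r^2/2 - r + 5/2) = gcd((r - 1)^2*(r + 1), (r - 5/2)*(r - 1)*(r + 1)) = r^2 - 1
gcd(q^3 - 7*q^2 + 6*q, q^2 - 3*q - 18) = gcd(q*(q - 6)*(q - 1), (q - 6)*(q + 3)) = q - 6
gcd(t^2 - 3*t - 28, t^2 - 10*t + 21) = t - 7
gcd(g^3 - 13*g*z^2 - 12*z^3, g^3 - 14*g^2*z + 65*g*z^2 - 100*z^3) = -g + 4*z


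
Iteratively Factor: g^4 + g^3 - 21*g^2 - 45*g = (g - 5)*(g^3 + 6*g^2 + 9*g) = (g - 5)*(g + 3)*(g^2 + 3*g) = g*(g - 5)*(g + 3)*(g + 3)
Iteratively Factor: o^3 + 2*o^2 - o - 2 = (o - 1)*(o^2 + 3*o + 2) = (o - 1)*(o + 1)*(o + 2)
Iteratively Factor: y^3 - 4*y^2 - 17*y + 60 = (y - 3)*(y^2 - y - 20) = (y - 5)*(y - 3)*(y + 4)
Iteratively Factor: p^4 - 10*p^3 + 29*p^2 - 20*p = (p - 1)*(p^3 - 9*p^2 + 20*p) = (p - 4)*(p - 1)*(p^2 - 5*p) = (p - 5)*(p - 4)*(p - 1)*(p)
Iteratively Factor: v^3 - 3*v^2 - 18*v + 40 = (v - 2)*(v^2 - v - 20) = (v - 2)*(v + 4)*(v - 5)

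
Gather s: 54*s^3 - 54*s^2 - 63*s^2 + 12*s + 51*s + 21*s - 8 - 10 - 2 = 54*s^3 - 117*s^2 + 84*s - 20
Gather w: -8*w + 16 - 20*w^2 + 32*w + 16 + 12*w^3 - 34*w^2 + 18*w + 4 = 12*w^3 - 54*w^2 + 42*w + 36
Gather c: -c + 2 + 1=3 - c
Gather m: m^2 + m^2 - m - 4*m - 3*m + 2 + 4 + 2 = 2*m^2 - 8*m + 8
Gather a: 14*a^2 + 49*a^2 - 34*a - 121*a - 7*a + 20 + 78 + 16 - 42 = 63*a^2 - 162*a + 72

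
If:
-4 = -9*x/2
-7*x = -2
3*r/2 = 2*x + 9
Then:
No Solution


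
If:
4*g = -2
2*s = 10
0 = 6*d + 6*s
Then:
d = -5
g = -1/2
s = 5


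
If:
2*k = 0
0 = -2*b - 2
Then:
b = -1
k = 0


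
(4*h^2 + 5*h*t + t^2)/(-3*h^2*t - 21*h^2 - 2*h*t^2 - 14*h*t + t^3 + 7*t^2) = (4*h + t)/(-3*h*t - 21*h + t^2 + 7*t)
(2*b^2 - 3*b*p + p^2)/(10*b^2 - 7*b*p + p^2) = (-b + p)/(-5*b + p)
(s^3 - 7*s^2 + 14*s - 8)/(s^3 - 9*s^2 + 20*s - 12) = (s - 4)/(s - 6)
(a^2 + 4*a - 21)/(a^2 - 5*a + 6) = (a + 7)/(a - 2)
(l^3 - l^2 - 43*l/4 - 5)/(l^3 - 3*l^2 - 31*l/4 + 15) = (2*l + 1)/(2*l - 3)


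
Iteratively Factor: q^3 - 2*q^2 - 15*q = (q)*(q^2 - 2*q - 15) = q*(q - 5)*(q + 3)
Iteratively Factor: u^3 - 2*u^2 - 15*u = (u - 5)*(u^2 + 3*u) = u*(u - 5)*(u + 3)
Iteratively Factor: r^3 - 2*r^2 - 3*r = (r + 1)*(r^2 - 3*r) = (r - 3)*(r + 1)*(r)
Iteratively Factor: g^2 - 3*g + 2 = (g - 1)*(g - 2)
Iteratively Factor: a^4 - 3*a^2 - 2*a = (a + 1)*(a^3 - a^2 - 2*a) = (a + 1)^2*(a^2 - 2*a) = (a - 2)*(a + 1)^2*(a)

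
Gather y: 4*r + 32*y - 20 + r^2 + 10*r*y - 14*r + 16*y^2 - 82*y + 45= r^2 - 10*r + 16*y^2 + y*(10*r - 50) + 25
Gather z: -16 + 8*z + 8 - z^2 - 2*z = -z^2 + 6*z - 8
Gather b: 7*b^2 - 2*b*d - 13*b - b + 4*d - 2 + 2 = 7*b^2 + b*(-2*d - 14) + 4*d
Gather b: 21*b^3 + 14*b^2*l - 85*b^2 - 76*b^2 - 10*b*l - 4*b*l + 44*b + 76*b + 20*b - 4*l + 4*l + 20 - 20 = 21*b^3 + b^2*(14*l - 161) + b*(140 - 14*l)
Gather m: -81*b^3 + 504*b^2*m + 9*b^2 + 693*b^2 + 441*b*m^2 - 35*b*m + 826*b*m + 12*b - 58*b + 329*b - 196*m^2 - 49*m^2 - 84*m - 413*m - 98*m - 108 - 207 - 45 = -81*b^3 + 702*b^2 + 283*b + m^2*(441*b - 245) + m*(504*b^2 + 791*b - 595) - 360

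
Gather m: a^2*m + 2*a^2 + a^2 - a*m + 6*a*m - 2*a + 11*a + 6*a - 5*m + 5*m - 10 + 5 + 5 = 3*a^2 + 15*a + m*(a^2 + 5*a)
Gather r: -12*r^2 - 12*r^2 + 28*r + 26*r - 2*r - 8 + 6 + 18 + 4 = -24*r^2 + 52*r + 20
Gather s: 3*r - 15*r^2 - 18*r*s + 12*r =-15*r^2 - 18*r*s + 15*r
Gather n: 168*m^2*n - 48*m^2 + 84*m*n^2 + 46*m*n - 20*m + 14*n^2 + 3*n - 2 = -48*m^2 - 20*m + n^2*(84*m + 14) + n*(168*m^2 + 46*m + 3) - 2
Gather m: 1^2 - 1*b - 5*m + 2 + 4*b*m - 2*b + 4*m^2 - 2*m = -3*b + 4*m^2 + m*(4*b - 7) + 3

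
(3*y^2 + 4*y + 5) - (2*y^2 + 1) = y^2 + 4*y + 4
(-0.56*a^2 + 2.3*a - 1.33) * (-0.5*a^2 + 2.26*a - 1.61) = 0.28*a^4 - 2.4156*a^3 + 6.7646*a^2 - 6.7088*a + 2.1413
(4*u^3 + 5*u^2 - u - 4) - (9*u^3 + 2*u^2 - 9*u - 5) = -5*u^3 + 3*u^2 + 8*u + 1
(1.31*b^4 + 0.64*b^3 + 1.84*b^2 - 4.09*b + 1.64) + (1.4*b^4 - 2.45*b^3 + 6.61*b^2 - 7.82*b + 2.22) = 2.71*b^4 - 1.81*b^3 + 8.45*b^2 - 11.91*b + 3.86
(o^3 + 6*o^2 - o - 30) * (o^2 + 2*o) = o^5 + 8*o^4 + 11*o^3 - 32*o^2 - 60*o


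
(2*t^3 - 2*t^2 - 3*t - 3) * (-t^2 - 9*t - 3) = -2*t^5 - 16*t^4 + 15*t^3 + 36*t^2 + 36*t + 9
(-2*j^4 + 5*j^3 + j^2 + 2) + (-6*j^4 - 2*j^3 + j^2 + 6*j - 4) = -8*j^4 + 3*j^3 + 2*j^2 + 6*j - 2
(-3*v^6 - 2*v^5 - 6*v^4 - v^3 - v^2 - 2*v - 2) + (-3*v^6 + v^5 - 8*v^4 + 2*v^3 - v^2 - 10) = -6*v^6 - v^5 - 14*v^4 + v^3 - 2*v^2 - 2*v - 12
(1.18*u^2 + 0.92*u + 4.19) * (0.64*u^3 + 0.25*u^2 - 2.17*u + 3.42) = 0.7552*u^5 + 0.8838*u^4 + 0.351*u^3 + 3.0867*u^2 - 5.9459*u + 14.3298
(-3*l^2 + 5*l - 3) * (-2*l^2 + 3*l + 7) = 6*l^4 - 19*l^3 + 26*l - 21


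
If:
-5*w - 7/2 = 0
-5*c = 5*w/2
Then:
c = 7/20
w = -7/10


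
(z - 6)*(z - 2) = z^2 - 8*z + 12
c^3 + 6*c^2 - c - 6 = (c - 1)*(c + 1)*(c + 6)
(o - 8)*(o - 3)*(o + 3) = o^3 - 8*o^2 - 9*o + 72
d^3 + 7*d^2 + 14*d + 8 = (d + 1)*(d + 2)*(d + 4)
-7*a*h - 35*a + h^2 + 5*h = (-7*a + h)*(h + 5)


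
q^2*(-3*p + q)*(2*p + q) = -6*p^2*q^2 - p*q^3 + q^4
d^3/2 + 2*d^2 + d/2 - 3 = (d/2 + 1)*(d - 1)*(d + 3)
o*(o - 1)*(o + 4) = o^3 + 3*o^2 - 4*o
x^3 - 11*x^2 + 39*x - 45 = (x - 5)*(x - 3)^2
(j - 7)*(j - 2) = j^2 - 9*j + 14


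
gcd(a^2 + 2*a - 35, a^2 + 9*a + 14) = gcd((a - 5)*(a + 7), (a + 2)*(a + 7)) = a + 7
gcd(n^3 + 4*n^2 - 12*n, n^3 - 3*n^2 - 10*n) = n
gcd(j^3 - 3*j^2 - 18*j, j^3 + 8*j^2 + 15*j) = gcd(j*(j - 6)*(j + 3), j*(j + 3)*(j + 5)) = j^2 + 3*j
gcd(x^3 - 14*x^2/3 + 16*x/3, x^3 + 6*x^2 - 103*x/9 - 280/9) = x - 8/3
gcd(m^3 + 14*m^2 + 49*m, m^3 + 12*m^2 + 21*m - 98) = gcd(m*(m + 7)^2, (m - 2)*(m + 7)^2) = m^2 + 14*m + 49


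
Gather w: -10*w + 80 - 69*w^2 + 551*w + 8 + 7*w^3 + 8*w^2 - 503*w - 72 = 7*w^3 - 61*w^2 + 38*w + 16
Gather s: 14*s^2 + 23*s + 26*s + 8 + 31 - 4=14*s^2 + 49*s + 35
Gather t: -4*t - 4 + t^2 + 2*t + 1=t^2 - 2*t - 3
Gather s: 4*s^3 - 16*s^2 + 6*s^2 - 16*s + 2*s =4*s^3 - 10*s^2 - 14*s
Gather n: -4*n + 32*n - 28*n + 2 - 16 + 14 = 0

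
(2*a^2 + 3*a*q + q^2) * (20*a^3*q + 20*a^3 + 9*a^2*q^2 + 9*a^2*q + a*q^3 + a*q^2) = 40*a^5*q + 40*a^5 + 78*a^4*q^2 + 78*a^4*q + 49*a^3*q^3 + 49*a^3*q^2 + 12*a^2*q^4 + 12*a^2*q^3 + a*q^5 + a*q^4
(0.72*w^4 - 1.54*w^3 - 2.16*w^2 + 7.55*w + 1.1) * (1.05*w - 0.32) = 0.756*w^5 - 1.8474*w^4 - 1.7752*w^3 + 8.6187*w^2 - 1.261*w - 0.352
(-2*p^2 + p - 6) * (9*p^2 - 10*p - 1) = -18*p^4 + 29*p^3 - 62*p^2 + 59*p + 6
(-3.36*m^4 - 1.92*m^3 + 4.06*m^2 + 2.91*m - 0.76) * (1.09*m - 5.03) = -3.6624*m^5 + 14.808*m^4 + 14.083*m^3 - 17.2499*m^2 - 15.4657*m + 3.8228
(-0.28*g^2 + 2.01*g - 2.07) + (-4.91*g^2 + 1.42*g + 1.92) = -5.19*g^2 + 3.43*g - 0.15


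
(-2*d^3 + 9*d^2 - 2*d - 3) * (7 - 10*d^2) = 20*d^5 - 90*d^4 + 6*d^3 + 93*d^2 - 14*d - 21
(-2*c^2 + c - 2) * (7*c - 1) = -14*c^3 + 9*c^2 - 15*c + 2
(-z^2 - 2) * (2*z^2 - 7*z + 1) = -2*z^4 + 7*z^3 - 5*z^2 + 14*z - 2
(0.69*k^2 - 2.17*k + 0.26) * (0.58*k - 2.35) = 0.4002*k^3 - 2.8801*k^2 + 5.2503*k - 0.611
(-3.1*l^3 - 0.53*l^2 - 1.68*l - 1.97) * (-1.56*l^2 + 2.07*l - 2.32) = 4.836*l^5 - 5.5902*l^4 + 8.7157*l^3 + 0.8252*l^2 - 0.1803*l + 4.5704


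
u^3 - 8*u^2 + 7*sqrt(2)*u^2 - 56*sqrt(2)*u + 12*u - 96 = (u - 8)*(u + sqrt(2))*(u + 6*sqrt(2))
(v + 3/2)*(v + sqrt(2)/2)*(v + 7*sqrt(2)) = v^3 + 3*v^2/2 + 15*sqrt(2)*v^2/2 + 7*v + 45*sqrt(2)*v/4 + 21/2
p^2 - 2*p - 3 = (p - 3)*(p + 1)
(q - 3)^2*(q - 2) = q^3 - 8*q^2 + 21*q - 18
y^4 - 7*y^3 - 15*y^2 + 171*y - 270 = (y - 6)*(y - 3)^2*(y + 5)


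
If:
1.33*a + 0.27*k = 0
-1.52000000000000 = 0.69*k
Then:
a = 0.45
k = -2.20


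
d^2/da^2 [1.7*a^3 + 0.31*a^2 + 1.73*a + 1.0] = 10.2*a + 0.62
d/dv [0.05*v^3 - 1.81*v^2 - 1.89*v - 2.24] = 0.15*v^2 - 3.62*v - 1.89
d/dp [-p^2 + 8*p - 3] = 8 - 2*p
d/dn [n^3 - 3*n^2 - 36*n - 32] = 3*n^2 - 6*n - 36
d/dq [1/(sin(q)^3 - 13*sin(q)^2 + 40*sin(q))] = (-3*cos(q) + 26/tan(q) - 40*cos(q)/sin(q)^2)/((sin(q) - 8)^2*(sin(q) - 5)^2)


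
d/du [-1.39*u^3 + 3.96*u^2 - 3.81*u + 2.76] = -4.17*u^2 + 7.92*u - 3.81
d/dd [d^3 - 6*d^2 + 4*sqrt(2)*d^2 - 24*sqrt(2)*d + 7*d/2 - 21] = 3*d^2 - 12*d + 8*sqrt(2)*d - 24*sqrt(2) + 7/2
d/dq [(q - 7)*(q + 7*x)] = 2*q + 7*x - 7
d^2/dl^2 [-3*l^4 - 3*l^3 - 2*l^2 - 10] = -36*l^2 - 18*l - 4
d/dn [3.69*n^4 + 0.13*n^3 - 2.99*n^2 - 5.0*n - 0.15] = 14.76*n^3 + 0.39*n^2 - 5.98*n - 5.0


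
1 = 1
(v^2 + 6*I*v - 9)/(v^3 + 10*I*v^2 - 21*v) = (v + 3*I)/(v*(v + 7*I))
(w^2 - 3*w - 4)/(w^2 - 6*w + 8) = (w + 1)/(w - 2)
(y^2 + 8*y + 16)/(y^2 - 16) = (y + 4)/(y - 4)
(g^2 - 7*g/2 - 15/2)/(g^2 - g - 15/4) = 2*(g - 5)/(2*g - 5)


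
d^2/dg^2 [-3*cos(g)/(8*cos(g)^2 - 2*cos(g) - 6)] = 3*(4*(1 - cos(2*g))^2 + 72*cos(g) + 46*cos(2*g) + 5*cos(3*g) + 24)/(2*(cos(g) - 1)^2*(4*cos(g) + 3)^3)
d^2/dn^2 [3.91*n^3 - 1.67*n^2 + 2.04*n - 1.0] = 23.46*n - 3.34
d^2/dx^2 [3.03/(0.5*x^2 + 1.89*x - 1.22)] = 3.03*(-0.5*x^2 - 1.89*x + (1.0*x + 1.89)*(2.0*x + 3.78) + 1.22)/(0.5*x^2 + 1.89*x - 1.22)^3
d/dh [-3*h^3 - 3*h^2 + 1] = 3*h*(-3*h - 2)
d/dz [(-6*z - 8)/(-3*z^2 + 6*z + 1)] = 6*(-3*z^2 - 8*z + 7)/(9*z^4 - 36*z^3 + 30*z^2 + 12*z + 1)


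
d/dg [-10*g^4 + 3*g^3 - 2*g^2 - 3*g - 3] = -40*g^3 + 9*g^2 - 4*g - 3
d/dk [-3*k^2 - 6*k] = -6*k - 6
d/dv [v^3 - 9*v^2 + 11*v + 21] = 3*v^2 - 18*v + 11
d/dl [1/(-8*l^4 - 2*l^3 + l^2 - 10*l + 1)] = 2*(16*l^3 + 3*l^2 - l + 5)/(8*l^4 + 2*l^3 - l^2 + 10*l - 1)^2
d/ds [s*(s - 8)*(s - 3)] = 3*s^2 - 22*s + 24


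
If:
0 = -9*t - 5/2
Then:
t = -5/18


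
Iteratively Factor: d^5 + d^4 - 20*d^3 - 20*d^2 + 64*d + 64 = (d + 1)*(d^4 - 20*d^2 + 64) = (d + 1)*(d + 2)*(d^3 - 2*d^2 - 16*d + 32) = (d - 4)*(d + 1)*(d + 2)*(d^2 + 2*d - 8) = (d - 4)*(d + 1)*(d + 2)*(d + 4)*(d - 2)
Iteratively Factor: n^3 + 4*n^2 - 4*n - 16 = (n - 2)*(n^2 + 6*n + 8) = (n - 2)*(n + 2)*(n + 4)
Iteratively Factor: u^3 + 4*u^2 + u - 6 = (u - 1)*(u^2 + 5*u + 6) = (u - 1)*(u + 3)*(u + 2)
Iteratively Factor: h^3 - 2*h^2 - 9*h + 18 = (h - 3)*(h^2 + h - 6) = (h - 3)*(h - 2)*(h + 3)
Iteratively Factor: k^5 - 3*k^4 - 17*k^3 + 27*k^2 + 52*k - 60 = (k + 2)*(k^4 - 5*k^3 - 7*k^2 + 41*k - 30) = (k - 2)*(k + 2)*(k^3 - 3*k^2 - 13*k + 15) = (k - 2)*(k - 1)*(k + 2)*(k^2 - 2*k - 15) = (k - 2)*(k - 1)*(k + 2)*(k + 3)*(k - 5)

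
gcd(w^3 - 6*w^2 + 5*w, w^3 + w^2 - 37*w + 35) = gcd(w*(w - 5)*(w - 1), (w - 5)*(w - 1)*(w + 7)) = w^2 - 6*w + 5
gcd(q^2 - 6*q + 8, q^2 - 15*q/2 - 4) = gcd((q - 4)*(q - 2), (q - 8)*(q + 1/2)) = 1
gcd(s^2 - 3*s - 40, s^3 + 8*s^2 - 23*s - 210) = 1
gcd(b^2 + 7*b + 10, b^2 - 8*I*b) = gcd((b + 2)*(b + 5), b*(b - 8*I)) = 1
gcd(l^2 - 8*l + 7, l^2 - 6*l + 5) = l - 1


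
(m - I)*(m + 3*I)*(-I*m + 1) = -I*m^3 + 3*m^2 - I*m + 3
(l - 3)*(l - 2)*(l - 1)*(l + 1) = l^4 - 5*l^3 + 5*l^2 + 5*l - 6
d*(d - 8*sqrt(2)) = d^2 - 8*sqrt(2)*d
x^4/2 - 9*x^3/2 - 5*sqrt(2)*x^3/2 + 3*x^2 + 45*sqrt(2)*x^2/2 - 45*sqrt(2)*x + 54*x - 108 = (x/2 + sqrt(2)/2)*(x - 6)*(x - 3)*(x - 6*sqrt(2))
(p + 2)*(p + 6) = p^2 + 8*p + 12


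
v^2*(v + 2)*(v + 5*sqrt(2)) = v^4 + 2*v^3 + 5*sqrt(2)*v^3 + 10*sqrt(2)*v^2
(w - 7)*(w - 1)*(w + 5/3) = w^3 - 19*w^2/3 - 19*w/3 + 35/3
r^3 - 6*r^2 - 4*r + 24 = (r - 6)*(r - 2)*(r + 2)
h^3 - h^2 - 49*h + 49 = (h - 7)*(h - 1)*(h + 7)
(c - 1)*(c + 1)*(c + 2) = c^3 + 2*c^2 - c - 2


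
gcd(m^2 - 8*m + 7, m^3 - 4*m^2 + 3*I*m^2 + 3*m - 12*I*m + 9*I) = m - 1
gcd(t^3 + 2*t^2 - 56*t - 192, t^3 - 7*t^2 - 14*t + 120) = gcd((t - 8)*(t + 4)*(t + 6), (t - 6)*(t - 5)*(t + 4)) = t + 4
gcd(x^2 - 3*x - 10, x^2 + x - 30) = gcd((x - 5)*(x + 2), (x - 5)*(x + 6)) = x - 5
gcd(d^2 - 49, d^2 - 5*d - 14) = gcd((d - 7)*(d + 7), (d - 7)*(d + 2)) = d - 7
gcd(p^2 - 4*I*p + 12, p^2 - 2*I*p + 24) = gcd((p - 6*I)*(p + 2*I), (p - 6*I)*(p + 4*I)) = p - 6*I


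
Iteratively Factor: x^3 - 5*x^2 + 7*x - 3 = (x - 1)*(x^2 - 4*x + 3) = (x - 1)^2*(x - 3)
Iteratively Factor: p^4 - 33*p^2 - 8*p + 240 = (p + 4)*(p^3 - 4*p^2 - 17*p + 60) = (p - 3)*(p + 4)*(p^2 - p - 20) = (p - 5)*(p - 3)*(p + 4)*(p + 4)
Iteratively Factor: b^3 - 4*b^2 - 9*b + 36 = (b + 3)*(b^2 - 7*b + 12) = (b - 3)*(b + 3)*(b - 4)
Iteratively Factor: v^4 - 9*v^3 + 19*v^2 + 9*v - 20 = (v + 1)*(v^3 - 10*v^2 + 29*v - 20) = (v - 1)*(v + 1)*(v^2 - 9*v + 20) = (v - 4)*(v - 1)*(v + 1)*(v - 5)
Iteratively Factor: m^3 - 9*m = (m + 3)*(m^2 - 3*m) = m*(m + 3)*(m - 3)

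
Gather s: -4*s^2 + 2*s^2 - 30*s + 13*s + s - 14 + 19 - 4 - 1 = -2*s^2 - 16*s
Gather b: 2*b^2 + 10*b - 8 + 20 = 2*b^2 + 10*b + 12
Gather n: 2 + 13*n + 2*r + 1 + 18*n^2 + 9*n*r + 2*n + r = 18*n^2 + n*(9*r + 15) + 3*r + 3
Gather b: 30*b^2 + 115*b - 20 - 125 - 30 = 30*b^2 + 115*b - 175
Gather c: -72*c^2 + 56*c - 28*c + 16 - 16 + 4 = -72*c^2 + 28*c + 4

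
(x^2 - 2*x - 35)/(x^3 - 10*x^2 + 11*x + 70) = (x + 5)/(x^2 - 3*x - 10)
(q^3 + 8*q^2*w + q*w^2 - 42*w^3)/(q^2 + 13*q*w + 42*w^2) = (q^2 + q*w - 6*w^2)/(q + 6*w)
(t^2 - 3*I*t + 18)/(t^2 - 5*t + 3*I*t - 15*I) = (t - 6*I)/(t - 5)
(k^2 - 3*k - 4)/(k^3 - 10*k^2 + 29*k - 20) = (k + 1)/(k^2 - 6*k + 5)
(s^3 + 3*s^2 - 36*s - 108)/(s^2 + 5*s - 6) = (s^2 - 3*s - 18)/(s - 1)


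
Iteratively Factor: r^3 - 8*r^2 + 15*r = (r - 5)*(r^2 - 3*r) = r*(r - 5)*(r - 3)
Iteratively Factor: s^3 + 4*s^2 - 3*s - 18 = (s + 3)*(s^2 + s - 6) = (s - 2)*(s + 3)*(s + 3)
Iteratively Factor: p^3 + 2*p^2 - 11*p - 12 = (p + 4)*(p^2 - 2*p - 3) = (p + 1)*(p + 4)*(p - 3)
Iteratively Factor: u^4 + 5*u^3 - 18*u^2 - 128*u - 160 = (u + 4)*(u^3 + u^2 - 22*u - 40) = (u - 5)*(u + 4)*(u^2 + 6*u + 8) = (u - 5)*(u + 2)*(u + 4)*(u + 4)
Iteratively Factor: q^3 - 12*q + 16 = (q - 2)*(q^2 + 2*q - 8) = (q - 2)^2*(q + 4)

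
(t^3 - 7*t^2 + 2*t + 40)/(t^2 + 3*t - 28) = (t^2 - 3*t - 10)/(t + 7)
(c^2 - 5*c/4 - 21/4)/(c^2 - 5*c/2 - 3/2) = (4*c + 7)/(2*(2*c + 1))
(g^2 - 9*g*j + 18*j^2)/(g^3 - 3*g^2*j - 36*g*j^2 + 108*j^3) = 1/(g + 6*j)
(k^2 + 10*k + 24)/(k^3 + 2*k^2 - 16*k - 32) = (k + 6)/(k^2 - 2*k - 8)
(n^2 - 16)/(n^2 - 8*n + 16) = (n + 4)/(n - 4)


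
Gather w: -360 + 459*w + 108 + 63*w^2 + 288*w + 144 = 63*w^2 + 747*w - 108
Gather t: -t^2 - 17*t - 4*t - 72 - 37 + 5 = -t^2 - 21*t - 104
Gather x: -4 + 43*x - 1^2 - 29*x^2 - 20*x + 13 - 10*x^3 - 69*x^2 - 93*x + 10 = -10*x^3 - 98*x^2 - 70*x + 18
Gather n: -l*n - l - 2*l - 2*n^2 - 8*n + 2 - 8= -3*l - 2*n^2 + n*(-l - 8) - 6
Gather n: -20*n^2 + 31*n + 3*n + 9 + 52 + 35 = -20*n^2 + 34*n + 96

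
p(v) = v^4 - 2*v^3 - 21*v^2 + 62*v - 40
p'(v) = 4*v^3 - 6*v^2 - 42*v + 62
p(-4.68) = -105.39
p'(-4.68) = -282.87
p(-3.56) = -276.01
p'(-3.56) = -44.99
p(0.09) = -34.59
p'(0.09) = 58.17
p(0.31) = -22.85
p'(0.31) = 48.52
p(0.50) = -14.44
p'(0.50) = 40.00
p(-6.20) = 722.65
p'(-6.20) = -861.55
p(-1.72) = -189.84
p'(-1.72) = 96.14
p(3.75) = -10.53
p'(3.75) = 31.06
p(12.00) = 14960.00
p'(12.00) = 5606.00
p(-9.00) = 5720.00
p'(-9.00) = -2962.00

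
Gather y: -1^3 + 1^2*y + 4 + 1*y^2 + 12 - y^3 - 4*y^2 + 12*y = -y^3 - 3*y^2 + 13*y + 15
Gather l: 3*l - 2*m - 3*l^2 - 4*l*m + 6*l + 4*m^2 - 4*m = -3*l^2 + l*(9 - 4*m) + 4*m^2 - 6*m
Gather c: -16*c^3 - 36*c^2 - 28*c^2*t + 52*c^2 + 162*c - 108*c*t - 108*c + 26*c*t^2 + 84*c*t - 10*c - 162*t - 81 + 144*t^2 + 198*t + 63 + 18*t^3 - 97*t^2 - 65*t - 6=-16*c^3 + c^2*(16 - 28*t) + c*(26*t^2 - 24*t + 44) + 18*t^3 + 47*t^2 - 29*t - 24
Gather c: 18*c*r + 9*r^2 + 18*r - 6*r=18*c*r + 9*r^2 + 12*r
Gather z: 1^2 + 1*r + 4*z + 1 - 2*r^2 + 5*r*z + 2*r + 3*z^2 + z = -2*r^2 + 3*r + 3*z^2 + z*(5*r + 5) + 2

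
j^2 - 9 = (j - 3)*(j + 3)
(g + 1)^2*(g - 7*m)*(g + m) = g^4 - 6*g^3*m + 2*g^3 - 7*g^2*m^2 - 12*g^2*m + g^2 - 14*g*m^2 - 6*g*m - 7*m^2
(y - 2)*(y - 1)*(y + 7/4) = y^3 - 5*y^2/4 - 13*y/4 + 7/2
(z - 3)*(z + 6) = z^2 + 3*z - 18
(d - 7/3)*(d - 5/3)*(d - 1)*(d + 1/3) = d^4 - 14*d^3/3 + 56*d^2/9 - 34*d/27 - 35/27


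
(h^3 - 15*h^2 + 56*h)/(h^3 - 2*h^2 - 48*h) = (h - 7)/(h + 6)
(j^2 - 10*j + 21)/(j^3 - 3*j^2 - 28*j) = (j - 3)/(j*(j + 4))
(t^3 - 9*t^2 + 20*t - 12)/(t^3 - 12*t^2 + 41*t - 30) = (t - 2)/(t - 5)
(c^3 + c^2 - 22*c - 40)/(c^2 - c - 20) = c + 2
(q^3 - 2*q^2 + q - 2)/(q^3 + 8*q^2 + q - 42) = (q^2 + 1)/(q^2 + 10*q + 21)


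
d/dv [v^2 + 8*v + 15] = 2*v + 8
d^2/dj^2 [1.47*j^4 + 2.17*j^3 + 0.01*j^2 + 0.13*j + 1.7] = 17.64*j^2 + 13.02*j + 0.02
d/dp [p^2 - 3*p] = 2*p - 3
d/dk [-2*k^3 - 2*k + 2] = -6*k^2 - 2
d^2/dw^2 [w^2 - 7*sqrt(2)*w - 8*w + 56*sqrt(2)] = 2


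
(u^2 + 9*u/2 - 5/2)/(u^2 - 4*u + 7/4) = 2*(u + 5)/(2*u - 7)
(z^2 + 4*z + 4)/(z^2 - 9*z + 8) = (z^2 + 4*z + 4)/(z^2 - 9*z + 8)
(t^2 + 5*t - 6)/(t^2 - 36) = (t - 1)/(t - 6)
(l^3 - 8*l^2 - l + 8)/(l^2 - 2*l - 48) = (l^2 - 1)/(l + 6)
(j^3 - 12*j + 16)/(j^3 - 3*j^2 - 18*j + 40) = (j - 2)/(j - 5)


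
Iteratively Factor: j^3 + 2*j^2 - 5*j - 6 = (j + 3)*(j^2 - j - 2) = (j + 1)*(j + 3)*(j - 2)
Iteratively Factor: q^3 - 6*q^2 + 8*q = (q - 2)*(q^2 - 4*q) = q*(q - 2)*(q - 4)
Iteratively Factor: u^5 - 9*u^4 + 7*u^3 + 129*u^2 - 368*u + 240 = (u - 4)*(u^4 - 5*u^3 - 13*u^2 + 77*u - 60) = (u - 5)*(u - 4)*(u^3 - 13*u + 12) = (u - 5)*(u - 4)*(u - 1)*(u^2 + u - 12) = (u - 5)*(u - 4)*(u - 1)*(u + 4)*(u - 3)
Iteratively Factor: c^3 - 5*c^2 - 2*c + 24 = (c - 3)*(c^2 - 2*c - 8) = (c - 4)*(c - 3)*(c + 2)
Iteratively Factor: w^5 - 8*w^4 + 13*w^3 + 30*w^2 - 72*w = (w + 2)*(w^4 - 10*w^3 + 33*w^2 - 36*w) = (w - 4)*(w + 2)*(w^3 - 6*w^2 + 9*w) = (w - 4)*(w - 3)*(w + 2)*(w^2 - 3*w) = w*(w - 4)*(w - 3)*(w + 2)*(w - 3)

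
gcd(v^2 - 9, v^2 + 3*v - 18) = v - 3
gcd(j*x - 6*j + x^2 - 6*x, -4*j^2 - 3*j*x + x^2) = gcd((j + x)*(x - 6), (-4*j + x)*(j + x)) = j + x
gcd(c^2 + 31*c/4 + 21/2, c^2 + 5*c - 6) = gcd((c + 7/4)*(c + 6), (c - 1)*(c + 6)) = c + 6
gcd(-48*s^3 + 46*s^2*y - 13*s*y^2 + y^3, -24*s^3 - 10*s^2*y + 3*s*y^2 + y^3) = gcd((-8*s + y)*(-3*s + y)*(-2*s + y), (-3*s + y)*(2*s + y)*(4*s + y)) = -3*s + y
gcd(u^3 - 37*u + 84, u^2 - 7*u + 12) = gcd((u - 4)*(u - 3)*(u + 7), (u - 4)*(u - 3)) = u^2 - 7*u + 12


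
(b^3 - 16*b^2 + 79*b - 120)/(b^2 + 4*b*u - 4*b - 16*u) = (b^3 - 16*b^2 + 79*b - 120)/(b^2 + 4*b*u - 4*b - 16*u)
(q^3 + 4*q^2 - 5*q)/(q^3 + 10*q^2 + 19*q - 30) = q/(q + 6)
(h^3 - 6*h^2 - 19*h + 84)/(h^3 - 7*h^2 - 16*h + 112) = (h - 3)/(h - 4)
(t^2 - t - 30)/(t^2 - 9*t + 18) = (t + 5)/(t - 3)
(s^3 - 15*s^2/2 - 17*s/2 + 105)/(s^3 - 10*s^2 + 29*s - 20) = (s^2 - 5*s/2 - 21)/(s^2 - 5*s + 4)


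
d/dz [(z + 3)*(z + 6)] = 2*z + 9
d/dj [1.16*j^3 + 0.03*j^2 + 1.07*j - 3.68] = 3.48*j^2 + 0.06*j + 1.07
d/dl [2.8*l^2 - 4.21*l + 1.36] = 5.6*l - 4.21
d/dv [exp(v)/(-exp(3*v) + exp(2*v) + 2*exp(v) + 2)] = (2*exp(3*v) - exp(2*v) + 2)*exp(v)/(exp(6*v) - 2*exp(5*v) - 3*exp(4*v) + 8*exp(2*v) + 8*exp(v) + 4)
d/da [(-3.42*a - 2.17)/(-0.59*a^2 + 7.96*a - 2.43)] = (-2.0178*a^2 - 2.5606*a + 25.5838)/(0.3481*a^4 - 9.3928*a^3 + 66.229*a^2 - 38.6856*a + 5.9049)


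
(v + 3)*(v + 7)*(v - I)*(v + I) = v^4 + 10*v^3 + 22*v^2 + 10*v + 21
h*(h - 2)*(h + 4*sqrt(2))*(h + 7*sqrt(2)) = h^4 - 2*h^3 + 11*sqrt(2)*h^3 - 22*sqrt(2)*h^2 + 56*h^2 - 112*h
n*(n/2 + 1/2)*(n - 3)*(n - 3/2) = n^4/2 - 7*n^3/4 + 9*n/4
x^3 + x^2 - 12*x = x*(x - 3)*(x + 4)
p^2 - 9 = (p - 3)*(p + 3)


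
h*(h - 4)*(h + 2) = h^3 - 2*h^2 - 8*h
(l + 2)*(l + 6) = l^2 + 8*l + 12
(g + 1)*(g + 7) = g^2 + 8*g + 7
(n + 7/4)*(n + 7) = n^2 + 35*n/4 + 49/4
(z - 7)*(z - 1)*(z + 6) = z^3 - 2*z^2 - 41*z + 42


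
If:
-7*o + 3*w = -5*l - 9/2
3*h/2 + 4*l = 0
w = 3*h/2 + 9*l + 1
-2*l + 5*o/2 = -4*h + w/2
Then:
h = -244/337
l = 183/674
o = 1245/674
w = 1589/674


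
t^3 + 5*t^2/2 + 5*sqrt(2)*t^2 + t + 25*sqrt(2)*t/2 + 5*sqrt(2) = (t + 1/2)*(t + 2)*(t + 5*sqrt(2))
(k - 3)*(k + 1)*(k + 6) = k^3 + 4*k^2 - 15*k - 18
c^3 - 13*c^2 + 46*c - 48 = (c - 8)*(c - 3)*(c - 2)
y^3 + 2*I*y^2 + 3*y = y*(y - I)*(y + 3*I)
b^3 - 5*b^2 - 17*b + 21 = (b - 7)*(b - 1)*(b + 3)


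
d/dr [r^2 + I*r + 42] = 2*r + I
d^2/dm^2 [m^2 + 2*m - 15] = 2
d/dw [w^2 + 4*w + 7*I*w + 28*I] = 2*w + 4 + 7*I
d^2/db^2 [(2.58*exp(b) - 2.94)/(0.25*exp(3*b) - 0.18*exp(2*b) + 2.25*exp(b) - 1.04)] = (0.645*exp(6*b) - 2.00205*exp(5*b) - 4.266108*exp(4*b) + 6.076776*exp(3*b) - 6.20535599999999*exp(2*b) - 6.645078*exp(b) - 4.089072)*exp(b)/(0.015625*exp(9*b) - 0.03375*exp(8*b) + 0.446175*exp(7*b) - 0.808332*exp(6*b) + 4.296375*exp(5*b) - 6.344838*exp(4*b) + 14.729025*exp(3*b) - 16.379064*exp(2*b) + 7.3008*exp(b) - 1.124864)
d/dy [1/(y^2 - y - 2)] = (1 - 2*y)/(-y^2 + y + 2)^2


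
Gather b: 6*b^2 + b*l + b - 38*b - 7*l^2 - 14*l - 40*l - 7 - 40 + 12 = 6*b^2 + b*(l - 37) - 7*l^2 - 54*l - 35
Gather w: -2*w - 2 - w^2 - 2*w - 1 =-w^2 - 4*w - 3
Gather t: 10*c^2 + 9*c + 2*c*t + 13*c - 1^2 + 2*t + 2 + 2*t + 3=10*c^2 + 22*c + t*(2*c + 4) + 4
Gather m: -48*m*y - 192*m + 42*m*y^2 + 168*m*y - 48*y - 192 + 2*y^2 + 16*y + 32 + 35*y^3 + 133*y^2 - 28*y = m*(42*y^2 + 120*y - 192) + 35*y^3 + 135*y^2 - 60*y - 160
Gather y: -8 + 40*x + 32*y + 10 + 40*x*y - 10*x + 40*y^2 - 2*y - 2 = 30*x + 40*y^2 + y*(40*x + 30)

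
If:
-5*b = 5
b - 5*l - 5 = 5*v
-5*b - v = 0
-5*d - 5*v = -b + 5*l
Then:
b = -1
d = 1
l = -31/5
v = 5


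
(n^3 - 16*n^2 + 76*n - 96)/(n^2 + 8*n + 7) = (n^3 - 16*n^2 + 76*n - 96)/(n^2 + 8*n + 7)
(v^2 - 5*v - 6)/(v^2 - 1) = (v - 6)/(v - 1)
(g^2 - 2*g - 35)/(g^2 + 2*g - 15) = (g - 7)/(g - 3)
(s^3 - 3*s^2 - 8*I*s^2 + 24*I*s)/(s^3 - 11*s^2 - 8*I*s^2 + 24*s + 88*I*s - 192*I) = s/(s - 8)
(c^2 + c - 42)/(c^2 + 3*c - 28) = (c - 6)/(c - 4)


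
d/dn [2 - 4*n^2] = -8*n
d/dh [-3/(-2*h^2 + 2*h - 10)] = 3*(1 - 2*h)/(2*(h^2 - h + 5)^2)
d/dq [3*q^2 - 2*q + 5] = 6*q - 2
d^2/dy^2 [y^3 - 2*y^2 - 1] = 6*y - 4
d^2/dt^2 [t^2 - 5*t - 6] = 2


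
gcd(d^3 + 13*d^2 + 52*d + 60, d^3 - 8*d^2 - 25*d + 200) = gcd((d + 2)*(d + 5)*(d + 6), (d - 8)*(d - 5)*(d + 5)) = d + 5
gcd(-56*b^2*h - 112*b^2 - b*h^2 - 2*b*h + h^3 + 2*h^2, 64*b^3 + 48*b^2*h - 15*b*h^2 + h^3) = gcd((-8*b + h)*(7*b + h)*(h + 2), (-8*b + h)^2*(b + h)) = 8*b - h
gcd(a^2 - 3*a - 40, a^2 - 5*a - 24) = a - 8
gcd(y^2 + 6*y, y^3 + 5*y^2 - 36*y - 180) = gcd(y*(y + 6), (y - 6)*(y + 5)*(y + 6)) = y + 6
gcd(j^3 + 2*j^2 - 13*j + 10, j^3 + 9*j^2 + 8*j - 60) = j^2 + 3*j - 10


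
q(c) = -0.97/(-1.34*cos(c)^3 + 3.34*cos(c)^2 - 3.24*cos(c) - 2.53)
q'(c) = -0.97*(-4.02*sin(c)*cos(c)^2 + 6.68*sin(c)*cos(c) - 3.24*sin(c))/(-1.34*cos(c)^3 + 3.34*cos(c)^2 - 3.24*cos(c) - 2.53)^2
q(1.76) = 0.54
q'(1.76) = 1.37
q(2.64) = -0.26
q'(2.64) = 0.40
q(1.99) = 1.71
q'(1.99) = 18.23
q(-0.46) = 0.26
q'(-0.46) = -0.02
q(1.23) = 0.29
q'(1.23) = 0.12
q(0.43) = 0.26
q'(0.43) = 0.01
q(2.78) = -0.21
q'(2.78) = 0.22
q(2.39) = -0.45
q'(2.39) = 1.48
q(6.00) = 0.26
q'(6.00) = -0.01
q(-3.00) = -0.18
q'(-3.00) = -0.07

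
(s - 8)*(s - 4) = s^2 - 12*s + 32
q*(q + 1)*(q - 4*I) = q^3 + q^2 - 4*I*q^2 - 4*I*q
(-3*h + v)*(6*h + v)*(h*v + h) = -18*h^3*v - 18*h^3 + 3*h^2*v^2 + 3*h^2*v + h*v^3 + h*v^2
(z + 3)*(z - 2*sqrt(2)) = z^2 - 2*sqrt(2)*z + 3*z - 6*sqrt(2)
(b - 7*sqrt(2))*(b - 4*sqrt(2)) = b^2 - 11*sqrt(2)*b + 56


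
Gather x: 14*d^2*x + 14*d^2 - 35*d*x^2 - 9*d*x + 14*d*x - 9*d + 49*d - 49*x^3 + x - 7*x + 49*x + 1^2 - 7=14*d^2 - 35*d*x^2 + 40*d - 49*x^3 + x*(14*d^2 + 5*d + 43) - 6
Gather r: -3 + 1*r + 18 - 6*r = 15 - 5*r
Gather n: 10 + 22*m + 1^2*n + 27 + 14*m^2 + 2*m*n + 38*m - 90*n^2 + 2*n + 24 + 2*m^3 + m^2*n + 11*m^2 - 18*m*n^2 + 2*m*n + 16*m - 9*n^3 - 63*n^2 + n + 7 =2*m^3 + 25*m^2 + 76*m - 9*n^3 + n^2*(-18*m - 153) + n*(m^2 + 4*m + 4) + 68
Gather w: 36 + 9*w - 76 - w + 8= 8*w - 32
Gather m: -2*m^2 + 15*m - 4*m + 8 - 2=-2*m^2 + 11*m + 6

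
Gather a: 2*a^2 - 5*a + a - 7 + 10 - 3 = 2*a^2 - 4*a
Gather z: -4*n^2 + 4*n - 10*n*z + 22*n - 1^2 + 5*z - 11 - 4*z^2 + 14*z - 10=-4*n^2 + 26*n - 4*z^2 + z*(19 - 10*n) - 22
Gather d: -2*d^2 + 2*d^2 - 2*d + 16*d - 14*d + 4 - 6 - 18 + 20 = 0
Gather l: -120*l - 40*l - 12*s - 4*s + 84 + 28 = -160*l - 16*s + 112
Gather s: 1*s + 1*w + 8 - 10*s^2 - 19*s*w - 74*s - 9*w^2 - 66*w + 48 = -10*s^2 + s*(-19*w - 73) - 9*w^2 - 65*w + 56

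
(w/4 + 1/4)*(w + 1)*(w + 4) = w^3/4 + 3*w^2/2 + 9*w/4 + 1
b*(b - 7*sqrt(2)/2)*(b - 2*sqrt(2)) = b^3 - 11*sqrt(2)*b^2/2 + 14*b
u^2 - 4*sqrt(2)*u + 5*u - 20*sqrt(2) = (u + 5)*(u - 4*sqrt(2))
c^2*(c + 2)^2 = c^4 + 4*c^3 + 4*c^2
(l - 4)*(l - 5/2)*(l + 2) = l^3 - 9*l^2/2 - 3*l + 20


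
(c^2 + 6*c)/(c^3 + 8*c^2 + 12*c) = 1/(c + 2)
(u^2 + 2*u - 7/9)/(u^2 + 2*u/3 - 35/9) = (3*u - 1)/(3*u - 5)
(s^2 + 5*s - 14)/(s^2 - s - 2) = (s + 7)/(s + 1)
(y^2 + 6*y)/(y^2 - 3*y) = (y + 6)/(y - 3)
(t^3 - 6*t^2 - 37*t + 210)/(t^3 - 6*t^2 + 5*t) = (t^2 - t - 42)/(t*(t - 1))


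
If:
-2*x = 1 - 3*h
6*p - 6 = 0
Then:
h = 2*x/3 + 1/3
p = 1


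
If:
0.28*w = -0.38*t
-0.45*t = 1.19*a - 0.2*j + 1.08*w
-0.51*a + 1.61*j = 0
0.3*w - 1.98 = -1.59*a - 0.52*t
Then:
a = 1.15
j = 0.37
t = 1.28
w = -1.74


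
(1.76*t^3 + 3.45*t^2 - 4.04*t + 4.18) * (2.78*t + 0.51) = 4.8928*t^4 + 10.4886*t^3 - 9.4717*t^2 + 9.56*t + 2.1318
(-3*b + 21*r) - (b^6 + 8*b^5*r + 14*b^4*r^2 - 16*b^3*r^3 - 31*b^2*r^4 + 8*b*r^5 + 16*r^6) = -b^6 - 8*b^5*r - 14*b^4*r^2 + 16*b^3*r^3 + 31*b^2*r^4 - 8*b*r^5 - 3*b - 16*r^6 + 21*r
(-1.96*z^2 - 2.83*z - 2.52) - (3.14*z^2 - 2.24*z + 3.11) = -5.1*z^2 - 0.59*z - 5.63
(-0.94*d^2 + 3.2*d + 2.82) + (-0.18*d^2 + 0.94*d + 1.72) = -1.12*d^2 + 4.14*d + 4.54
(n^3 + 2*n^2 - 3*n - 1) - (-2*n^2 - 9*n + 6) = n^3 + 4*n^2 + 6*n - 7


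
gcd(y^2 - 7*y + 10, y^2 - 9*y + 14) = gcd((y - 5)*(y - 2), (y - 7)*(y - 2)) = y - 2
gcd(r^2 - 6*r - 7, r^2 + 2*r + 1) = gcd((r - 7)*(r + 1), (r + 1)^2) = r + 1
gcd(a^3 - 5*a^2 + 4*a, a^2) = a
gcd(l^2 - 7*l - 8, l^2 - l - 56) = l - 8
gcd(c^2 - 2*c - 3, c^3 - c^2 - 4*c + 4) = 1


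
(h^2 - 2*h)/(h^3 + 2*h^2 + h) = (h - 2)/(h^2 + 2*h + 1)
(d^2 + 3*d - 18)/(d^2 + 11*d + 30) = (d - 3)/(d + 5)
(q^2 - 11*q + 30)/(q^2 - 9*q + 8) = (q^2 - 11*q + 30)/(q^2 - 9*q + 8)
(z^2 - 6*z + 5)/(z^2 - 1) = (z - 5)/(z + 1)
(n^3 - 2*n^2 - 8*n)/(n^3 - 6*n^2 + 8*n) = (n + 2)/(n - 2)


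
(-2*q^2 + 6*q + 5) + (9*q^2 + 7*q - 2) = 7*q^2 + 13*q + 3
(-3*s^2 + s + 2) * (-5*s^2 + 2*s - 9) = 15*s^4 - 11*s^3 + 19*s^2 - 5*s - 18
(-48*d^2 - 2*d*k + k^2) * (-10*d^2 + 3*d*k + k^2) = 480*d^4 - 124*d^3*k - 64*d^2*k^2 + d*k^3 + k^4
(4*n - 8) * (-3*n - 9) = -12*n^2 - 12*n + 72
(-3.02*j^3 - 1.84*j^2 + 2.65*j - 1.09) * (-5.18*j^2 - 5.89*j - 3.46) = 15.6436*j^5 + 27.319*j^4 + 7.5598*j^3 - 3.5959*j^2 - 2.7489*j + 3.7714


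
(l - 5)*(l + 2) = l^2 - 3*l - 10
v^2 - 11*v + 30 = (v - 6)*(v - 5)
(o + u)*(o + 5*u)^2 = o^3 + 11*o^2*u + 35*o*u^2 + 25*u^3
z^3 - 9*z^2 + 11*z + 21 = (z - 7)*(z - 3)*(z + 1)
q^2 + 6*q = q*(q + 6)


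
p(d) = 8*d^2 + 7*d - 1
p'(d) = 16*d + 7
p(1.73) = 35.05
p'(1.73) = 34.68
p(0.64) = 6.76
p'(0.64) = 17.24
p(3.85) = 144.53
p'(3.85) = 68.60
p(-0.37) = -2.49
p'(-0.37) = 1.08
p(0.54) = 5.11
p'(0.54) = 15.64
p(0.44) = 3.63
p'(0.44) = 14.04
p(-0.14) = -1.82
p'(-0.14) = 4.76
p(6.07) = 336.25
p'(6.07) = 104.12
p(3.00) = 92.00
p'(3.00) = 55.00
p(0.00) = -1.00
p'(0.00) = 7.00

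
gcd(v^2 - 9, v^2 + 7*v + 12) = v + 3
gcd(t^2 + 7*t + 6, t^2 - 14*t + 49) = 1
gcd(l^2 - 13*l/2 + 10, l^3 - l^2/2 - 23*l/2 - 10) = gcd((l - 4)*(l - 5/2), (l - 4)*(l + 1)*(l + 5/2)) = l - 4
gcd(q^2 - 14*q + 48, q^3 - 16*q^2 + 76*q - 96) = q^2 - 14*q + 48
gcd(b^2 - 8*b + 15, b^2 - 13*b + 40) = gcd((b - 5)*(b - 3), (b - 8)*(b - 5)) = b - 5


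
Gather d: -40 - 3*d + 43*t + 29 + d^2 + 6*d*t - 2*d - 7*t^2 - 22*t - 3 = d^2 + d*(6*t - 5) - 7*t^2 + 21*t - 14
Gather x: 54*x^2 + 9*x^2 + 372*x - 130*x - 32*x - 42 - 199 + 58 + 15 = 63*x^2 + 210*x - 168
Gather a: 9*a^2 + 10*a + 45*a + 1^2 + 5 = 9*a^2 + 55*a + 6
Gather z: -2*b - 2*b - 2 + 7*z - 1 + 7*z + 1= -4*b + 14*z - 2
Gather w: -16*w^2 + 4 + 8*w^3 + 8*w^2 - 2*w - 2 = 8*w^3 - 8*w^2 - 2*w + 2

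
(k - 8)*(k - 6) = k^2 - 14*k + 48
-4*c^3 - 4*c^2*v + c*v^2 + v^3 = (-2*c + v)*(c + v)*(2*c + v)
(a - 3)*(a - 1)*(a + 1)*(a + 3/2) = a^4 - 3*a^3/2 - 11*a^2/2 + 3*a/2 + 9/2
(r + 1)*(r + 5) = r^2 + 6*r + 5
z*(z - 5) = z^2 - 5*z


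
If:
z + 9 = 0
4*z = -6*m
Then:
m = 6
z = -9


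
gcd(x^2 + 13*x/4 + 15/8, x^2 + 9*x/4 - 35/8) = 1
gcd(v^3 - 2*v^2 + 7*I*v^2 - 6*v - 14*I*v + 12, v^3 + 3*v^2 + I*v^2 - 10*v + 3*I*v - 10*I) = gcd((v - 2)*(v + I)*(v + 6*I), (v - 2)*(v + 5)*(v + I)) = v^2 + v*(-2 + I) - 2*I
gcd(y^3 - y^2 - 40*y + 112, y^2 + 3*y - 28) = y^2 + 3*y - 28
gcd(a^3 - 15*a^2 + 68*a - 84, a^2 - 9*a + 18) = a - 6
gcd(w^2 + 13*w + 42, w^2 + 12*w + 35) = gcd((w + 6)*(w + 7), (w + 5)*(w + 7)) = w + 7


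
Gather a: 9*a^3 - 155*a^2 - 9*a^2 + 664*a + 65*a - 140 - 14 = 9*a^3 - 164*a^2 + 729*a - 154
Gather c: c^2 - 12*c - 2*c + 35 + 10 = c^2 - 14*c + 45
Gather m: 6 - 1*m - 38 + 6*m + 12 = 5*m - 20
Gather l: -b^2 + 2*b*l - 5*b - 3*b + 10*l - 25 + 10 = -b^2 - 8*b + l*(2*b + 10) - 15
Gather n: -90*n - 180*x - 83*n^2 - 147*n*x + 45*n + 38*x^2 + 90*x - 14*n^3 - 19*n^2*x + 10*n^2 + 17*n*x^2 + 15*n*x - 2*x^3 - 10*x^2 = -14*n^3 + n^2*(-19*x - 73) + n*(17*x^2 - 132*x - 45) - 2*x^3 + 28*x^2 - 90*x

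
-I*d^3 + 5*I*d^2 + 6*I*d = d*(d - 6)*(-I*d - I)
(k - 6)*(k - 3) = k^2 - 9*k + 18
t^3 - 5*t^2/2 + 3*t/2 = t*(t - 3/2)*(t - 1)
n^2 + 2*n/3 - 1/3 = (n - 1/3)*(n + 1)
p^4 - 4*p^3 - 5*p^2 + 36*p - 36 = (p - 3)*(p - 2)^2*(p + 3)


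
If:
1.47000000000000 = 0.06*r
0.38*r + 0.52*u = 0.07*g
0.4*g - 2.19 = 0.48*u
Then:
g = -19.09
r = 24.50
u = -20.47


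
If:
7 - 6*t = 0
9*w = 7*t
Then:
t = 7/6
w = 49/54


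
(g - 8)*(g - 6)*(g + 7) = g^3 - 7*g^2 - 50*g + 336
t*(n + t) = n*t + t^2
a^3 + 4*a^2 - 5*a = a*(a - 1)*(a + 5)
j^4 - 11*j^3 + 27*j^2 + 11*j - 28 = (j - 7)*(j - 4)*(j - 1)*(j + 1)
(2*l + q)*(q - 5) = 2*l*q - 10*l + q^2 - 5*q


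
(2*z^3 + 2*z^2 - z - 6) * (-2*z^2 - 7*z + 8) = -4*z^5 - 18*z^4 + 4*z^3 + 35*z^2 + 34*z - 48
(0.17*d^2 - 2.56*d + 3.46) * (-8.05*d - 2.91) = -1.3685*d^3 + 20.1133*d^2 - 20.4034*d - 10.0686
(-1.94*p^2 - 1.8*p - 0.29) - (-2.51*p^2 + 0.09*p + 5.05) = 0.57*p^2 - 1.89*p - 5.34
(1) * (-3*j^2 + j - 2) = -3*j^2 + j - 2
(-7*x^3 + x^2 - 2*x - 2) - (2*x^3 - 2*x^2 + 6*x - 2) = -9*x^3 + 3*x^2 - 8*x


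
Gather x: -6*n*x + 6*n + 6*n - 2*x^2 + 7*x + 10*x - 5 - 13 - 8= 12*n - 2*x^2 + x*(17 - 6*n) - 26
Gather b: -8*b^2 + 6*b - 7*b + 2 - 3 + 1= -8*b^2 - b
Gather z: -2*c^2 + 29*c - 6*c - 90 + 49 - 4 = -2*c^2 + 23*c - 45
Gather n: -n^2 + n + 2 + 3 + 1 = -n^2 + n + 6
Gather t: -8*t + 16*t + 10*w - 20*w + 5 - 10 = 8*t - 10*w - 5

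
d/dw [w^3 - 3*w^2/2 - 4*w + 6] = 3*w^2 - 3*w - 4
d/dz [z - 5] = 1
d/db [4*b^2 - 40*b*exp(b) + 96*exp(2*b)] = -40*b*exp(b) + 8*b + 192*exp(2*b) - 40*exp(b)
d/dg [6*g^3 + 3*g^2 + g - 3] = 18*g^2 + 6*g + 1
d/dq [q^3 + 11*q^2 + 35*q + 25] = 3*q^2 + 22*q + 35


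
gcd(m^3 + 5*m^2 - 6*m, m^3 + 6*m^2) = m^2 + 6*m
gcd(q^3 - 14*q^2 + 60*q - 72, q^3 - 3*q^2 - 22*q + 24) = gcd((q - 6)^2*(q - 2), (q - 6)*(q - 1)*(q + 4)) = q - 6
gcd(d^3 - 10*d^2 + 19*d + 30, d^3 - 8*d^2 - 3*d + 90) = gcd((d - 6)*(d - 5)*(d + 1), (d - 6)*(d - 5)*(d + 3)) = d^2 - 11*d + 30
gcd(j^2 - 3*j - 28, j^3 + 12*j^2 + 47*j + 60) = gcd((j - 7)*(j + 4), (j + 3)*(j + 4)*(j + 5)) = j + 4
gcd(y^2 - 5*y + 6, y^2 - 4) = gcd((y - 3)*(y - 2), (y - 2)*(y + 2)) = y - 2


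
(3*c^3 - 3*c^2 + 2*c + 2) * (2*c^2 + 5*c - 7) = 6*c^5 + 9*c^4 - 32*c^3 + 35*c^2 - 4*c - 14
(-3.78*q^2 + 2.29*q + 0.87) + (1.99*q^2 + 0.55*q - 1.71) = -1.79*q^2 + 2.84*q - 0.84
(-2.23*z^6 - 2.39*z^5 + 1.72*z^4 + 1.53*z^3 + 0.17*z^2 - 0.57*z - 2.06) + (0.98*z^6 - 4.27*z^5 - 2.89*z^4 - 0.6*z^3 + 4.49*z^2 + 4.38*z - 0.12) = -1.25*z^6 - 6.66*z^5 - 1.17*z^4 + 0.93*z^3 + 4.66*z^2 + 3.81*z - 2.18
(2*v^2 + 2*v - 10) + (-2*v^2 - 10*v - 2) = -8*v - 12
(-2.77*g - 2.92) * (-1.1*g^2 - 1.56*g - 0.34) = 3.047*g^3 + 7.5332*g^2 + 5.497*g + 0.9928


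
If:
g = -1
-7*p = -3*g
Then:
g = -1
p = -3/7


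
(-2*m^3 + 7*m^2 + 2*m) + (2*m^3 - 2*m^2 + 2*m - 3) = 5*m^2 + 4*m - 3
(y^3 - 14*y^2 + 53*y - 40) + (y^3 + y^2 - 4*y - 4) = 2*y^3 - 13*y^2 + 49*y - 44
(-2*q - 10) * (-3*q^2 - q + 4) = 6*q^3 + 32*q^2 + 2*q - 40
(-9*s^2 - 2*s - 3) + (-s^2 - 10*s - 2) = -10*s^2 - 12*s - 5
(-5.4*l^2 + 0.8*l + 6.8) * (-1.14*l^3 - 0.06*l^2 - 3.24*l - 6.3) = 6.156*l^5 - 0.588*l^4 + 9.696*l^3 + 31.02*l^2 - 27.072*l - 42.84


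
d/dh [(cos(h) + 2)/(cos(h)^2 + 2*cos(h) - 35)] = (cos(h)^2 + 4*cos(h) + 39)*sin(h)/(cos(h)^2 + 2*cos(h) - 35)^2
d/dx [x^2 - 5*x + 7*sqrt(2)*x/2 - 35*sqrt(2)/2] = 2*x - 5 + 7*sqrt(2)/2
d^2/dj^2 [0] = 0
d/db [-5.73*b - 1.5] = -5.73000000000000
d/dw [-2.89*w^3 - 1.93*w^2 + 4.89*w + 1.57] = -8.67*w^2 - 3.86*w + 4.89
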